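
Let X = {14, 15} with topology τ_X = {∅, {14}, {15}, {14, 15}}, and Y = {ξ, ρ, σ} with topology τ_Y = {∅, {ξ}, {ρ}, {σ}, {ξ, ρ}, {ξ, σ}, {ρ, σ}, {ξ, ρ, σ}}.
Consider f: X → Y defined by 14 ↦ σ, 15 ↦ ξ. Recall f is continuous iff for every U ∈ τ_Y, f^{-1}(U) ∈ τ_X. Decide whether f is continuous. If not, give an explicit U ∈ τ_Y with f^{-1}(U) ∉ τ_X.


f IS continuous.

Compute f^{-1}(U) for each U ∈ τ_Y:
  U = ∅: f^{-1}(U) = ∅ ∈ τ_X ✓.
  U = {ξ}: f^{-1}(U) = {15} ∈ τ_X ✓.
  U = {ρ}: f^{-1}(U) = ∅ ∈ τ_X ✓.
  U = {σ}: f^{-1}(U) = {14} ∈ τ_X ✓.
  U = {ξ, ρ}: f^{-1}(U) = {15} ∈ τ_X ✓.
  U = {ξ, σ}: f^{-1}(U) = {14, 15} ∈ τ_X ✓.
  U = {ρ, σ}: f^{-1}(U) = {14} ∈ τ_X ✓.
  U = {ξ, ρ, σ}: f^{-1}(U) = {14, 15} ∈ τ_X ✓.
Every preimage lies in τ_X, so f IS continuous.


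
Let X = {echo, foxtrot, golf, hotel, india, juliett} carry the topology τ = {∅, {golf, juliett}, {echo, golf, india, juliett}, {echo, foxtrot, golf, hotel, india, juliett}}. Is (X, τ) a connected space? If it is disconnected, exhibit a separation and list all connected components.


(X, τ) is connected.

Find clopen sets (U ∈ τ with X ∖ U ∈ τ):
  U = ∅, X ∖ U = {echo, foxtrot, golf, hotel, india, juliett} — both open, so U is clopen.
  U = {echo, foxtrot, golf, hotel, india, juliett}, X ∖ U = ∅ — both open, so U is clopen.
Only trivial clopens (∅ and X) exist, so (X, τ) is connected.
Compute connected components by grouping points that agree on all clopens:
  component: {echo, foxtrot, golf, hotel, india, juliett}


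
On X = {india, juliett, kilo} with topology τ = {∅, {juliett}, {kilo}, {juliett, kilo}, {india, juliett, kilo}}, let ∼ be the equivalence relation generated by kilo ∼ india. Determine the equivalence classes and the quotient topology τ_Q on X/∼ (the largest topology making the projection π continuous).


X/∼ = {[india=kilo], [juliett]}; |τ_Q| = 3.

Equivalence classes: [india=kilo], [juliett].
Quotient map π: X → X/∼ sends india ↦ [india=kilo], juliett ↦ [juliett], kilo ↦ [india=kilo].
For each subset V ⊆ X/∼, compute π^{-1}(V) ⊆ X and check whether π^{-1}(V) ∈ τ. V is open in τ_Q iff π^{-1}(V) ∈ τ.
  V = {}: π^{-1}(V) = ∅ ∈ τ ✓.
  V = {[india=kilo]}: π^{-1}(V) = {india, kilo} ∉ τ ✗.
  V = {[juliett]}: π^{-1}(V) = {juliett} ∈ τ ✓.
  V = {[india=kilo], [juliett]}: π^{-1}(V) = {india, juliett, kilo} ∈ τ ✓.
Open sets in the quotient: τ_Q = {{}, {[juliett]}, {[india=kilo], [juliett]}} (3 elements).


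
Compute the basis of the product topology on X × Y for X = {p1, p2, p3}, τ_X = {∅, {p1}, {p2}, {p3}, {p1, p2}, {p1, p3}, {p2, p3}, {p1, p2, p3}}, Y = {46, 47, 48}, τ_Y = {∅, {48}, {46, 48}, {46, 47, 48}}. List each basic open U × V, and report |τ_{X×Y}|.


Basis B = {∅ × ∅, {p1} × {48}, {p2} × {48}, {p3} × {48}, {p1} × {46, 48}, {p1, p2} × {48}, {p1, p3} × {48}, {p2} × {46, 48}, {p2, p3} × {48}, {p3} × {46, 48}, {p1} × {46, 47, 48}, {p1, p2, p3} × {48}, {p2} × {46, 47, 48}, {p3} × {46, 47, 48}, {p1, p2} × {46, 48}, {p1, p3} × {46, 48}, {p2, p3} × {46, 48}, {p1, p2} × {46, 47, 48}, {p1, p3} × {46, 47, 48}, {p1, p2, p3} × {46, 48}, {p2, p3} × {46, 47, 48}, {p1, p2, p3} × {46, 47, 48}}; |τ_{X×Y}| = 64.

Enumerate products U × V with U ∈ τ_X, V ∈ τ_Y (deduplicated):
  ∅ × ∅ = {} (∅)
  {p1} × {48} = {(p1,48)}
  {p2} × {48} = {(p2,48)}
  {p3} × {48} = {(p3,48)}
  {p1} × {46, 48} = {(p1,46), (p1,48)}
  {p1, p2} × {48} = {(p1,48), (p2,48)}
  {p1, p3} × {48} = {(p1,48), (p3,48)}
  {p2} × {46, 48} = {(p2,46), (p2,48)}
  {p2, p3} × {48} = {(p2,48), (p3,48)}
  {p3} × {46, 48} = {(p3,46), (p3,48)}
  {p1} × {46, 47, 48} = {(p1,46), (p1,47), (p1,48)}
  {p1, p2, p3} × {48} = {(p1,48), (p2,48), (p3,48)}
  {p2} × {46, 47, 48} = {(p2,46), (p2,47), (p2,48)}
  {p3} × {46, 47, 48} = {(p3,46), (p3,47), (p3,48)}
  {p1, p2} × {46, 48} = {(p1,46), (p1,48), (p2,46), (p2,48)}
  {p1, p3} × {46, 48} = {(p1,46), (p1,48), (p3,46), (p3,48)}
  {p2, p3} × {46, 48} = {(p2,46), (p2,48), (p3,46), (p3,48)}
  {p1, p2} × {46, 47, 48} = {(p1,46), (p1,47), (p1,48), (p2,46), (p2,47), (p2,48)}
  {p1, p3} × {46, 47, 48} = {(p1,46), (p1,47), (p1,48), (p3,46), (p3,47), (p3,48)}
  {p1, p2, p3} × {46, 48} = {(p1,46), (p1,48), (p2,46), (p2,48), (p3,46), (p3,48)}
  {p2, p3} × {46, 47, 48} = {(p2,46), (p2,47), (p2,48), (p3,46), (p3,47), (p3,48)}
  {p1, p2, p3} × {46, 47, 48} = {(p1,46), (p1,47), (p1,48), (p2,46), (p2,47), (p2,48), (p3,46), (p3,47), (p3,48)}
These 22 distinct sets form the basis B.
Close under arbitrary unions to get τ_{X×Y}; counting gives |τ_{X×Y}| = 64.


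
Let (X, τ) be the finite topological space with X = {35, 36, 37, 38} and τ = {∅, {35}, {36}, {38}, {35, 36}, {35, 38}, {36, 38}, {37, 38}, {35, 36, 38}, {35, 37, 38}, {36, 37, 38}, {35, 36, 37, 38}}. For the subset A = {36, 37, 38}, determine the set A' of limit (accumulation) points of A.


A' = {37}

For each x ∈ X, list the open sets U ∈ τ with x ∈ U, then check whether U ∩ (A ∖ {x}) ≠ ∅ for every such U.
  x = 35: open {35} ∋ x has {35} ∩ (A ∖ {35}) = ∅, so x is NOT a limit point.
  x = 36: open {36} ∋ x has {36} ∩ (A ∖ {36}) = ∅, so x is NOT a limit point.
  x = 37: opens ∋ x are {37, 38}, {35, 37, 38}, {36, 37, 38}, {35, 36, 37, 38}; each meets A ∖ {37}, so x IS a limit point.
  x = 38: open {38} ∋ x has {38} ∩ (A ∖ {38}) = ∅, so x is NOT a limit point.
Collecting: A' = {37}.


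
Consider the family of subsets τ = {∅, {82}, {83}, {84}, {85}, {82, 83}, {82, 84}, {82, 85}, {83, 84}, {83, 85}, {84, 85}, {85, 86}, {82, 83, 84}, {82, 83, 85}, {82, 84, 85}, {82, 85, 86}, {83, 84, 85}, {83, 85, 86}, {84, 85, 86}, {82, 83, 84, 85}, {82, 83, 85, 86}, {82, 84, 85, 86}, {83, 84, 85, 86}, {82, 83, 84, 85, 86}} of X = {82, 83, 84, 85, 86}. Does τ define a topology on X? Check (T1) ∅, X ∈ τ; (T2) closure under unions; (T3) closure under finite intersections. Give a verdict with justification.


τ IS a topology on X.

Axiom (T1): ∅ ∈ τ? Yes; X ∈ τ? Yes.
Axiom (T2/T3): check pairwise unions and intersections of members of τ.
All pairwise intersections and unions checked — each lies in τ. Therefore τ satisfies (T1), (T2), (T3): it IS a topology on X.


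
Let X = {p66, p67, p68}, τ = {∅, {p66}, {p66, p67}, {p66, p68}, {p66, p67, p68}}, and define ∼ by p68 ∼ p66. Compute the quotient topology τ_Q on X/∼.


X/∼ = {[p66=p68], [p67]}; |τ_Q| = 3.

Equivalence classes: [p66=p68], [p67].
Quotient map π: X → X/∼ sends p66 ↦ [p66=p68], p67 ↦ [p67], p68 ↦ [p66=p68].
For each subset V ⊆ X/∼, compute π^{-1}(V) ⊆ X and check whether π^{-1}(V) ∈ τ. V is open in τ_Q iff π^{-1}(V) ∈ τ.
  V = {}: π^{-1}(V) = ∅ ∈ τ ✓.
  V = {[p66=p68]}: π^{-1}(V) = {p66, p68} ∈ τ ✓.
  V = {[p67]}: π^{-1}(V) = {p67} ∉ τ ✗.
  V = {[p66=p68], [p67]}: π^{-1}(V) = {p66, p67, p68} ∈ τ ✓.
Open sets in the quotient: τ_Q = {{}, {[p66=p68]}, {[p66=p68], [p67]}} (3 elements).


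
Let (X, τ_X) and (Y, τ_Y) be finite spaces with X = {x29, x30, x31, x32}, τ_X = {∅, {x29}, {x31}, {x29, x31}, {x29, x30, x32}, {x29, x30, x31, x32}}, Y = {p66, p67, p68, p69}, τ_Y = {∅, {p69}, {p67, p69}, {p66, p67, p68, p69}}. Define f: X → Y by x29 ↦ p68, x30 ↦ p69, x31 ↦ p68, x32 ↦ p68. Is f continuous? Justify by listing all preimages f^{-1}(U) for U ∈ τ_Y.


f is NOT continuous.

Compute f^{-1}(U) for each U ∈ τ_Y:
  U = ∅: f^{-1}(U) = ∅ ∈ τ_X ✓.
  U = {p69}: f^{-1}(U) = {x30} ∉ τ_X ✗.
  U = {p67, p69}: f^{-1}(U) = {x30} ∉ τ_X ✗.
  U = {p66, p67, p68, p69}: f^{-1}(U) = {x29, x30, x31, x32} ∈ τ_X ✓.
Found U = {p69} with f^{-1}(U) = {x30} not in τ_X. Therefore f is NOT continuous.


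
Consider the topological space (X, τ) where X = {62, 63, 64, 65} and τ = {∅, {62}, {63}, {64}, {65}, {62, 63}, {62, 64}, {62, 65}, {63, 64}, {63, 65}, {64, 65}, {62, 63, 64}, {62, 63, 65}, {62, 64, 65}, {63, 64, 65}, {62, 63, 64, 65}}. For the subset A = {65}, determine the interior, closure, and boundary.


int(A) = {65}, cl(A) = {65}, ∂A = ∅.

Closed sets in (X, τ) are complements of opens:
  closed(X, τ) = {∅, {62}, {63}, {64}, {65}, {62, 63}, {62, 64}, {62, 65}, {63, 64}, {63, 65}, {64, 65}, {62, 63, 64}, {62, 63, 65}, {62, 64, 65}, {63, 64, 65}, {62, 63, 64, 65}}.
int(A) = ⋃ {U ∈ τ : U ⊆ A}. Opens contained in A: ∅, {65}.
Taking the union of these: int(A) = {65}.
cl(A) = ⋂ {C closed : A ⊆ C}. Closed sets containing A: {65}, {62, 65}, {63, 65}, {64, 65}, {62, 63, 65}, {62, 64, 65}, {63, 64, 65}, {62, 63, 64, 65}.
Intersecting these: cl(A) = {65}.
∂A = cl(A) ∖ int(A) = {65} ∖ {65} = ∅.


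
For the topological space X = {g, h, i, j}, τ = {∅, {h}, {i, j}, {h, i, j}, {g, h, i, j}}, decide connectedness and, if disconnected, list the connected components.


(X, τ) is connected.

Find clopen sets (U ∈ τ with X ∖ U ∈ τ):
  U = ∅, X ∖ U = {g, h, i, j} — both open, so U is clopen.
  U = {g, h, i, j}, X ∖ U = ∅ — both open, so U is clopen.
Only trivial clopens (∅ and X) exist, so (X, τ) is connected.
Compute connected components by grouping points that agree on all clopens:
  component: {g, h, i, j}


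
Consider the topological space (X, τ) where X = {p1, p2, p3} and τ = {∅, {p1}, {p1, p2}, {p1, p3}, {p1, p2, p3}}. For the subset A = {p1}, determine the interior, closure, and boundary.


int(A) = {p1}, cl(A) = {p1, p2, p3}, ∂A = {p2, p3}.

Closed sets in (X, τ) are complements of opens:
  closed(X, τ) = {∅, {p2}, {p3}, {p2, p3}, {p1, p2, p3}}.
int(A) = ⋃ {U ∈ τ : U ⊆ A}. Opens contained in A: ∅, {p1}.
Taking the union of these: int(A) = {p1}.
cl(A) = ⋂ {C closed : A ⊆ C}. Closed sets containing A: {p1, p2, p3}.
Intersecting these: cl(A) = {p1, p2, p3}.
∂A = cl(A) ∖ int(A) = {p1, p2, p3} ∖ {p1} = {p2, p3}.


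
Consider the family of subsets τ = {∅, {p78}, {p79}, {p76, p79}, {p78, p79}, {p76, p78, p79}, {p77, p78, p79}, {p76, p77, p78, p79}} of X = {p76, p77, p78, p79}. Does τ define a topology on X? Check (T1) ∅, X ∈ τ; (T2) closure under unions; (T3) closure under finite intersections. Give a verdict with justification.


τ IS a topology on X.

Axiom (T1): ∅ ∈ τ? Yes; X ∈ τ? Yes.
Axiom (T2/T3): check pairwise unions and intersections of members of τ.
All pairwise intersections and unions checked — each lies in τ. Therefore τ satisfies (T1), (T2), (T3): it IS a topology on X.


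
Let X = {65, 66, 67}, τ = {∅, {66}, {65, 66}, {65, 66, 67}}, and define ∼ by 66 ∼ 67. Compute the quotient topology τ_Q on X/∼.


X/∼ = {[65], [66=67]}; |τ_Q| = 2.

Equivalence classes: [65], [66=67].
Quotient map π: X → X/∼ sends 65 ↦ [65], 66 ↦ [66=67], 67 ↦ [66=67].
For each subset V ⊆ X/∼, compute π^{-1}(V) ⊆ X and check whether π^{-1}(V) ∈ τ. V is open in τ_Q iff π^{-1}(V) ∈ τ.
  V = {}: π^{-1}(V) = ∅ ∈ τ ✓.
  V = {[65]}: π^{-1}(V) = {65} ∉ τ ✗.
  V = {[66=67]}: π^{-1}(V) = {66, 67} ∉ τ ✗.
  V = {[65], [66=67]}: π^{-1}(V) = {65, 66, 67} ∈ τ ✓.
Open sets in the quotient: τ_Q = {{}, {[65], [66=67]}} (2 elements).


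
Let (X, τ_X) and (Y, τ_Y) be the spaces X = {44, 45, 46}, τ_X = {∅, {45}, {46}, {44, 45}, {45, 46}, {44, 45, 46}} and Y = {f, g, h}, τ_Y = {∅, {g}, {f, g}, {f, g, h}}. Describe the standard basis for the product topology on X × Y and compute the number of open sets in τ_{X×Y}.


Basis B = {∅ × ∅, {45} × {g}, {46} × {g}, {44, 45} × {g}, {45} × {f, g}, {45, 46} × {g}, {46} × {f, g}, {44, 45, 46} × {g}, {45} × {f, g, h}, {46} × {f, g, h}, {44, 45} × {f, g}, {45, 46} × {f, g}, {44, 45} × {f, g, h}, {44, 45, 46} × {f, g}, {45, 46} × {f, g, h}, {44, 45, 46} × {f, g, h}}; |τ_{X×Y}| = 40.

Enumerate products U × V with U ∈ τ_X, V ∈ τ_Y (deduplicated):
  ∅ × ∅ = {} (∅)
  {45} × {g} = {(45,g)}
  {46} × {g} = {(46,g)}
  {44, 45} × {g} = {(44,g), (45,g)}
  {45} × {f, g} = {(45,f), (45,g)}
  {45, 46} × {g} = {(45,g), (46,g)}
  {46} × {f, g} = {(46,f), (46,g)}
  {44, 45, 46} × {g} = {(44,g), (45,g), (46,g)}
  {45} × {f, g, h} = {(45,f), (45,g), (45,h)}
  {46} × {f, g, h} = {(46,f), (46,g), (46,h)}
  {44, 45} × {f, g} = {(44,f), (44,g), (45,f), (45,g)}
  {45, 46} × {f, g} = {(45,f), (45,g), (46,f), (46,g)}
  {44, 45} × {f, g, h} = {(44,f), (44,g), (44,h), (45,f), (45,g), (45,h)}
  {44, 45, 46} × {f, g} = {(44,f), (44,g), (45,f), (45,g), (46,f), (46,g)}
  {45, 46} × {f, g, h} = {(45,f), (45,g), (45,h), (46,f), (46,g), (46,h)}
  {44, 45, 46} × {f, g, h} = {(44,f), (44,g), (44,h), (45,f), (45,g), (45,h), (46,f), (46,g), (46,h)}
These 16 distinct sets form the basis B.
Close under arbitrary unions to get τ_{X×Y}; counting gives |τ_{X×Y}| = 40.


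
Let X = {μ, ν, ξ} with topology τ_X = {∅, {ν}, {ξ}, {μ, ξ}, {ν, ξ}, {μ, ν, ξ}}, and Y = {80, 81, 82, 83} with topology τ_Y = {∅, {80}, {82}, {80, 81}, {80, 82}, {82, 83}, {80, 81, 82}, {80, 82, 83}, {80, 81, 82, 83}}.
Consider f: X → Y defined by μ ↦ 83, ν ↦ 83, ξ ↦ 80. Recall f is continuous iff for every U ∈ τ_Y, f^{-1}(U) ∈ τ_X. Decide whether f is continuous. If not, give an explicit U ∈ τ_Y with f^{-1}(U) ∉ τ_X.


f is NOT continuous.

Compute f^{-1}(U) for each U ∈ τ_Y:
  U = ∅: f^{-1}(U) = ∅ ∈ τ_X ✓.
  U = {80}: f^{-1}(U) = {ξ} ∈ τ_X ✓.
  U = {82}: f^{-1}(U) = ∅ ∈ τ_X ✓.
  U = {80, 81}: f^{-1}(U) = {ξ} ∈ τ_X ✓.
  U = {80, 82}: f^{-1}(U) = {ξ} ∈ τ_X ✓.
  U = {82, 83}: f^{-1}(U) = {μ, ν} ∉ τ_X ✗.
  U = {80, 81, 82}: f^{-1}(U) = {ξ} ∈ τ_X ✓.
  U = {80, 82, 83}: f^{-1}(U) = {μ, ν, ξ} ∈ τ_X ✓.
  U = {80, 81, 82, 83}: f^{-1}(U) = {μ, ν, ξ} ∈ τ_X ✓.
Found U = {82, 83} with f^{-1}(U) = {μ, ν} not in τ_X. Therefore f is NOT continuous.


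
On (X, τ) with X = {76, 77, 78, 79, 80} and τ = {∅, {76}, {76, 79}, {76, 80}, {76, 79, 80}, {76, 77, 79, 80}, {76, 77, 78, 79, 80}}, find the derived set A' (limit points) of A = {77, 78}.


A' = {78}

For each x ∈ X, list the open sets U ∈ τ with x ∈ U, then check whether U ∩ (A ∖ {x}) ≠ ∅ for every such U.
  x = 76: open {76} ∋ x has {76} ∩ (A ∖ {76}) = ∅, so x is NOT a limit point.
  x = 77: open {76, 77, 79, 80} ∋ x has {76, 77, 79, 80} ∩ (A ∖ {77}) = ∅, so x is NOT a limit point.
  x = 78: opens ∋ x are {76, 77, 78, 79, 80}; each meets A ∖ {78}, so x IS a limit point.
  x = 79: open {76, 79} ∋ x has {76, 79} ∩ (A ∖ {79}) = ∅, so x is NOT a limit point.
  x = 80: open {76, 80} ∋ x has {76, 80} ∩ (A ∖ {80}) = ∅, so x is NOT a limit point.
Collecting: A' = {78}.


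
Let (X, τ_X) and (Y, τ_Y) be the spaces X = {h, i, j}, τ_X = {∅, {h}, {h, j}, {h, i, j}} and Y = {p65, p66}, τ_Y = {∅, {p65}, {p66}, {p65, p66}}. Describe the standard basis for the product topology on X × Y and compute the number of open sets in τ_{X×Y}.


Basis B = {∅ × ∅, {h} × {p65}, {h} × {p66}, {h} × {p65, p66}, {h, j} × {p65}, {h, j} × {p66}, {h, i, j} × {p65}, {h, i, j} × {p66}, {h, j} × {p65, p66}, {h, i, j} × {p65, p66}}; |τ_{X×Y}| = 16.

Enumerate products U × V with U ∈ τ_X, V ∈ τ_Y (deduplicated):
  ∅ × ∅ = {} (∅)
  {h} × {p65} = {(h,p65)}
  {h} × {p66} = {(h,p66)}
  {h} × {p65, p66} = {(h,p65), (h,p66)}
  {h, j} × {p65} = {(h,p65), (j,p65)}
  {h, j} × {p66} = {(h,p66), (j,p66)}
  {h, i, j} × {p65} = {(h,p65), (i,p65), (j,p65)}
  {h, i, j} × {p66} = {(h,p66), (i,p66), (j,p66)}
  {h, j} × {p65, p66} = {(h,p65), (h,p66), (j,p65), (j,p66)}
  {h, i, j} × {p65, p66} = {(h,p65), (h,p66), (i,p65), (i,p66), (j,p65), (j,p66)}
These 10 distinct sets form the basis B.
Close under arbitrary unions to get τ_{X×Y}; counting gives |τ_{X×Y}| = 16.


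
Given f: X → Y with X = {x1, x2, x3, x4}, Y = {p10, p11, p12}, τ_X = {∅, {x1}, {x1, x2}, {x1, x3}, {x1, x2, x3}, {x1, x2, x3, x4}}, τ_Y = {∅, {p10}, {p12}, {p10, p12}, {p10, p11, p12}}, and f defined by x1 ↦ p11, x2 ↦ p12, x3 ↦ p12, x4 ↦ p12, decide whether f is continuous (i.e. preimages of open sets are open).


f is NOT continuous.

Compute f^{-1}(U) for each U ∈ τ_Y:
  U = ∅: f^{-1}(U) = ∅ ∈ τ_X ✓.
  U = {p10}: f^{-1}(U) = ∅ ∈ τ_X ✓.
  U = {p12}: f^{-1}(U) = {x2, x3, x4} ∉ τ_X ✗.
  U = {p10, p12}: f^{-1}(U) = {x2, x3, x4} ∉ τ_X ✗.
  U = {p10, p11, p12}: f^{-1}(U) = {x1, x2, x3, x4} ∈ τ_X ✓.
Found U = {p12} with f^{-1}(U) = {x2, x3, x4} not in τ_X. Therefore f is NOT continuous.


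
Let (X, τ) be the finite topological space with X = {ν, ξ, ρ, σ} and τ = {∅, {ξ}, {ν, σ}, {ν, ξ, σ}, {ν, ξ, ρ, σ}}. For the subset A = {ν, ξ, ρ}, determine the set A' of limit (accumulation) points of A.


A' = {ρ, σ}

For each x ∈ X, list the open sets U ∈ τ with x ∈ U, then check whether U ∩ (A ∖ {x}) ≠ ∅ for every such U.
  x = ν: open {ν, σ} ∋ x has {ν, σ} ∩ (A ∖ {ν}) = ∅, so x is NOT a limit point.
  x = ξ: open {ξ} ∋ x has {ξ} ∩ (A ∖ {ξ}) = ∅, so x is NOT a limit point.
  x = ρ: opens ∋ x are {ν, ξ, ρ, σ}; each meets A ∖ {ρ}, so x IS a limit point.
  x = σ: opens ∋ x are {ν, σ}, {ν, ξ, σ}, {ν, ξ, ρ, σ}; each meets A ∖ {σ}, so x IS a limit point.
Collecting: A' = {ρ, σ}.


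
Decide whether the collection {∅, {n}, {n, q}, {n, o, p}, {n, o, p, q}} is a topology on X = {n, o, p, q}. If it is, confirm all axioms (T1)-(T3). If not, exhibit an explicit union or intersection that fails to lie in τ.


τ IS a topology on X.

Axiom (T1): ∅ ∈ τ? Yes; X ∈ τ? Yes.
Axiom (T2/T3): check pairwise unions and intersections of members of τ.
All pairwise intersections and unions checked — each lies in τ. Therefore τ satisfies (T1), (T2), (T3): it IS a topology on X.


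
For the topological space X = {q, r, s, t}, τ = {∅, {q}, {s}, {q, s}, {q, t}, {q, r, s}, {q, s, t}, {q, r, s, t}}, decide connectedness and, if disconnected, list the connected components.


(X, τ) is connected.

Find clopen sets (U ∈ τ with X ∖ U ∈ τ):
  U = ∅, X ∖ U = {q, r, s, t} — both open, so U is clopen.
  U = {q, r, s, t}, X ∖ U = ∅ — both open, so U is clopen.
Only trivial clopens (∅ and X) exist, so (X, τ) is connected.
Compute connected components by grouping points that agree on all clopens:
  component: {q, r, s, t}


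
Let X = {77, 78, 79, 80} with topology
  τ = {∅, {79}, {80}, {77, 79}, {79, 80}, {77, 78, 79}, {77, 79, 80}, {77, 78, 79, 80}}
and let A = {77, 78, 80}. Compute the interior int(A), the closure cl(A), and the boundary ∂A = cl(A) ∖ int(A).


int(A) = {80}, cl(A) = {77, 78, 80}, ∂A = {77, 78}.

Closed sets in (X, τ) are complements of opens:
  closed(X, τ) = {∅, {78}, {80}, {77, 78}, {78, 80}, {77, 78, 79}, {77, 78, 80}, {77, 78, 79, 80}}.
int(A) = ⋃ {U ∈ τ : U ⊆ A}. Opens contained in A: ∅, {80}.
Taking the union of these: int(A) = {80}.
cl(A) = ⋂ {C closed : A ⊆ C}. Closed sets containing A: {77, 78, 80}, {77, 78, 79, 80}.
Intersecting these: cl(A) = {77, 78, 80}.
∂A = cl(A) ∖ int(A) = {77, 78, 80} ∖ {80} = {77, 78}.


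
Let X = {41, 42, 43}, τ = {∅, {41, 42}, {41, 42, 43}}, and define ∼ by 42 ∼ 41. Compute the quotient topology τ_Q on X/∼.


X/∼ = {[41=42], [43]}; |τ_Q| = 3.

Equivalence classes: [41=42], [43].
Quotient map π: X → X/∼ sends 41 ↦ [41=42], 42 ↦ [41=42], 43 ↦ [43].
For each subset V ⊆ X/∼, compute π^{-1}(V) ⊆ X and check whether π^{-1}(V) ∈ τ. V is open in τ_Q iff π^{-1}(V) ∈ τ.
  V = {}: π^{-1}(V) = ∅ ∈ τ ✓.
  V = {[41=42]}: π^{-1}(V) = {41, 42} ∈ τ ✓.
  V = {[43]}: π^{-1}(V) = {43} ∉ τ ✗.
  V = {[41=42], [43]}: π^{-1}(V) = {41, 42, 43} ∈ τ ✓.
Open sets in the quotient: τ_Q = {{}, {[41=42]}, {[41=42], [43]}} (3 elements).


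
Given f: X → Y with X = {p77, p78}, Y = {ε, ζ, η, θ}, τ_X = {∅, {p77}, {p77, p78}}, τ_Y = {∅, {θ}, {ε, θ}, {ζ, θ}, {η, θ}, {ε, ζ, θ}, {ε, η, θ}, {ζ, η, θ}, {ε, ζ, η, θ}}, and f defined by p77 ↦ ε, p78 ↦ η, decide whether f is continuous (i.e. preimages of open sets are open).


f is NOT continuous.

Compute f^{-1}(U) for each U ∈ τ_Y:
  U = ∅: f^{-1}(U) = ∅ ∈ τ_X ✓.
  U = {θ}: f^{-1}(U) = ∅ ∈ τ_X ✓.
  U = {ε, θ}: f^{-1}(U) = {p77} ∈ τ_X ✓.
  U = {ζ, θ}: f^{-1}(U) = ∅ ∈ τ_X ✓.
  U = {η, θ}: f^{-1}(U) = {p78} ∉ τ_X ✗.
  U = {ε, ζ, θ}: f^{-1}(U) = {p77} ∈ τ_X ✓.
  U = {ε, η, θ}: f^{-1}(U) = {p77, p78} ∈ τ_X ✓.
  U = {ζ, η, θ}: f^{-1}(U) = {p78} ∉ τ_X ✗.
  U = {ε, ζ, η, θ}: f^{-1}(U) = {p77, p78} ∈ τ_X ✓.
Found U = {η, θ} with f^{-1}(U) = {p78} not in τ_X. Therefore f is NOT continuous.


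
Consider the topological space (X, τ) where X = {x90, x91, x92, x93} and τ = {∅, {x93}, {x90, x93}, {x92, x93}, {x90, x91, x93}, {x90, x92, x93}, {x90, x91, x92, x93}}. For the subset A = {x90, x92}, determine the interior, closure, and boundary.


int(A) = ∅, cl(A) = {x90, x91, x92}, ∂A = {x90, x91, x92}.

Closed sets in (X, τ) are complements of opens:
  closed(X, τ) = {∅, {x91}, {x92}, {x90, x91}, {x91, x92}, {x90, x91, x92}, {x90, x91, x92, x93}}.
int(A) = ⋃ {U ∈ τ : U ⊆ A}. Opens contained in A: ∅.
Taking the union of these: int(A) = ∅.
cl(A) = ⋂ {C closed : A ⊆ C}. Closed sets containing A: {x90, x91, x92}, {x90, x91, x92, x93}.
Intersecting these: cl(A) = {x90, x91, x92}.
∂A = cl(A) ∖ int(A) = {x90, x91, x92} ∖ ∅ = {x90, x91, x92}.


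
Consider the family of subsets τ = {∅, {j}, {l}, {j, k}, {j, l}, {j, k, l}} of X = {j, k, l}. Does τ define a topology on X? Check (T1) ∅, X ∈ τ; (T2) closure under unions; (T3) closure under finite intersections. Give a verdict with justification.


τ IS a topology on X.

Axiom (T1): ∅ ∈ τ? Yes; X ∈ τ? Yes.
Axiom (T2/T3): check pairwise unions and intersections of members of τ.
All pairwise intersections and unions checked — each lies in τ. Therefore τ satisfies (T1), (T2), (T3): it IS a topology on X.


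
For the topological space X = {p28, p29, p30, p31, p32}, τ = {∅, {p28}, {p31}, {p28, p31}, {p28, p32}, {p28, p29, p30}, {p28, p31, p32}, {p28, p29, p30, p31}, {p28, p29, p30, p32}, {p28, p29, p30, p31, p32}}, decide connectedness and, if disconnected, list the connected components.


(X, τ) is disconnected; components = [{p31}, {p28, p29, p30, p32}].

Find clopen sets (U ∈ τ with X ∖ U ∈ τ):
  U = ∅, X ∖ U = {p28, p29, p30, p31, p32} — both open, so U is clopen.
  U = {p31}, X ∖ U = {p28, p29, p30, p32} — both open, so U is clopen.
  U = {p28, p29, p30, p32}, X ∖ U = {p31} — both open, so U is clopen.
  U = {p28, p29, p30, p31, p32}, X ∖ U = ∅ — both open, so U is clopen.
Nontrivial clopen(s) exist: e.g. {p31}. So (X, τ) is disconnected.
Compute connected components by grouping points that agree on all clopens:
  component: {p31}
  component: {p28, p29, p30, p32}


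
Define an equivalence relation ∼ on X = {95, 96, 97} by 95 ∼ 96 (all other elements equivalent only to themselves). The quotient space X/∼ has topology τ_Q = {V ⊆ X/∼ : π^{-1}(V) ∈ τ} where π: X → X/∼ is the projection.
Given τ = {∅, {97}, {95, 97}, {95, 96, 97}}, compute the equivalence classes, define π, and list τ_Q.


X/∼ = {[95=96], [97]}; |τ_Q| = 3.

Equivalence classes: [95=96], [97].
Quotient map π: X → X/∼ sends 95 ↦ [95=96], 96 ↦ [95=96], 97 ↦ [97].
For each subset V ⊆ X/∼, compute π^{-1}(V) ⊆ X and check whether π^{-1}(V) ∈ τ. V is open in τ_Q iff π^{-1}(V) ∈ τ.
  V = {}: π^{-1}(V) = ∅ ∈ τ ✓.
  V = {[95=96]}: π^{-1}(V) = {95, 96} ∉ τ ✗.
  V = {[97]}: π^{-1}(V) = {97} ∈ τ ✓.
  V = {[95=96], [97]}: π^{-1}(V) = {95, 96, 97} ∈ τ ✓.
Open sets in the quotient: τ_Q = {{}, {[97]}, {[95=96], [97]}} (3 elements).


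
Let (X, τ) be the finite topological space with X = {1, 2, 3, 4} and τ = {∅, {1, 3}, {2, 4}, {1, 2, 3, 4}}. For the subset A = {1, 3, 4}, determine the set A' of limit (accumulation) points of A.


A' = {1, 2, 3}

For each x ∈ X, list the open sets U ∈ τ with x ∈ U, then check whether U ∩ (A ∖ {x}) ≠ ∅ for every such U.
  x = 1: opens ∋ x are {1, 3}, {1, 2, 3, 4}; each meets A ∖ {1}, so x IS a limit point.
  x = 2: opens ∋ x are {2, 4}, {1, 2, 3, 4}; each meets A ∖ {2}, so x IS a limit point.
  x = 3: opens ∋ x are {1, 3}, {1, 2, 3, 4}; each meets A ∖ {3}, so x IS a limit point.
  x = 4: open {2, 4} ∋ x has {2, 4} ∩ (A ∖ {4}) = ∅, so x is NOT a limit point.
Collecting: A' = {1, 2, 3}.


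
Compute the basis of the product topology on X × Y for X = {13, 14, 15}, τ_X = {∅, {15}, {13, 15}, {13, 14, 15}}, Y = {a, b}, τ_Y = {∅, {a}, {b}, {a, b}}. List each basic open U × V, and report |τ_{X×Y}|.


Basis B = {∅ × ∅, {15} × {a}, {15} × {b}, {13, 15} × {a}, {13, 15} × {b}, {15} × {a, b}, {13, 14, 15} × {a}, {13, 14, 15} × {b}, {13, 15} × {a, b}, {13, 14, 15} × {a, b}}; |τ_{X×Y}| = 16.

Enumerate products U × V with U ∈ τ_X, V ∈ τ_Y (deduplicated):
  ∅ × ∅ = {} (∅)
  {15} × {a} = {(15,a)}
  {15} × {b} = {(15,b)}
  {13, 15} × {a} = {(13,a), (15,a)}
  {13, 15} × {b} = {(13,b), (15,b)}
  {15} × {a, b} = {(15,a), (15,b)}
  {13, 14, 15} × {a} = {(13,a), (14,a), (15,a)}
  {13, 14, 15} × {b} = {(13,b), (14,b), (15,b)}
  {13, 15} × {a, b} = {(13,a), (13,b), (15,a), (15,b)}
  {13, 14, 15} × {a, b} = {(13,a), (13,b), (14,a), (14,b), (15,a), (15,b)}
These 10 distinct sets form the basis B.
Close under arbitrary unions to get τ_{X×Y}; counting gives |τ_{X×Y}| = 16.


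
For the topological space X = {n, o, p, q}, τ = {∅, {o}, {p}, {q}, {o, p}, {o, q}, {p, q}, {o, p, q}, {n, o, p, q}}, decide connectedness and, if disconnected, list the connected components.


(X, τ) is connected.

Find clopen sets (U ∈ τ with X ∖ U ∈ τ):
  U = ∅, X ∖ U = {n, o, p, q} — both open, so U is clopen.
  U = {n, o, p, q}, X ∖ U = ∅ — both open, so U is clopen.
Only trivial clopens (∅ and X) exist, so (X, τ) is connected.
Compute connected components by grouping points that agree on all clopens:
  component: {n, o, p, q}


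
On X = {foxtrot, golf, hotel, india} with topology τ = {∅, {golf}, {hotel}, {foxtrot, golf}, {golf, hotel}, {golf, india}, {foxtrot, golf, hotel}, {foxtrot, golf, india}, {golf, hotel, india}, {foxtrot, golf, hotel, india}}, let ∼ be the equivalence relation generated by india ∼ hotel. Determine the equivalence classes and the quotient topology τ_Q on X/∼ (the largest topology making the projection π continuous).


X/∼ = {[foxtrot], [golf], [hotel=india]}; |τ_Q| = 5.

Equivalence classes: [foxtrot], [golf], [hotel=india].
Quotient map π: X → X/∼ sends foxtrot ↦ [foxtrot], golf ↦ [golf], hotel ↦ [hotel=india], india ↦ [hotel=india].
For each subset V ⊆ X/∼, compute π^{-1}(V) ⊆ X and check whether π^{-1}(V) ∈ τ. V is open in τ_Q iff π^{-1}(V) ∈ τ.
  V = {}: π^{-1}(V) = ∅ ∈ τ ✓.
  V = {[foxtrot]}: π^{-1}(V) = {foxtrot} ∉ τ ✗.
  V = {[golf]}: π^{-1}(V) = {golf} ∈ τ ✓.
  V = {[foxtrot], [golf]}: π^{-1}(V) = {foxtrot, golf} ∈ τ ✓.
  V = {[hotel=india]}: π^{-1}(V) = {hotel, india} ∉ τ ✗.
  V = {[foxtrot], [hotel=india]}: π^{-1}(V) = {foxtrot, hotel, india} ∉ τ ✗.
  V = {[golf], [hotel=india]}: π^{-1}(V) = {golf, hotel, india} ∈ τ ✓.
  V = {[foxtrot], [golf], [hotel=india]}: π^{-1}(V) = {foxtrot, golf, hotel, india} ∈ τ ✓.
Open sets in the quotient: τ_Q = {{}, {[golf]}, {[foxtrot], [golf]}, {[golf], [hotel=india]}, {[foxtrot], [golf], [hotel=india]}} (5 elements).


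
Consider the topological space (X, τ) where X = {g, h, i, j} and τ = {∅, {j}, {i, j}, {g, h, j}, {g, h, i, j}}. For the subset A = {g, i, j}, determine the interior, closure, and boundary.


int(A) = {i, j}, cl(A) = {g, h, i, j}, ∂A = {g, h}.

Closed sets in (X, τ) are complements of opens:
  closed(X, τ) = {∅, {i}, {g, h}, {g, h, i}, {g, h, i, j}}.
int(A) = ⋃ {U ∈ τ : U ⊆ A}. Opens contained in A: ∅, {j}, {i, j}.
Taking the union of these: int(A) = {i, j}.
cl(A) = ⋂ {C closed : A ⊆ C}. Closed sets containing A: {g, h, i, j}.
Intersecting these: cl(A) = {g, h, i, j}.
∂A = cl(A) ∖ int(A) = {g, h, i, j} ∖ {i, j} = {g, h}.


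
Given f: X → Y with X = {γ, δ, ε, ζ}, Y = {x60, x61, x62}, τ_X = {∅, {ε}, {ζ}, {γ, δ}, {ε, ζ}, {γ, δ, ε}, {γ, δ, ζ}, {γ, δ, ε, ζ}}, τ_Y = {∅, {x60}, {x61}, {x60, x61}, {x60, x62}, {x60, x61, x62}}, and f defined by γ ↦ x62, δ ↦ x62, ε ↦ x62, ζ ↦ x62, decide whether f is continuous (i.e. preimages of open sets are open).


f IS continuous.

Compute f^{-1}(U) for each U ∈ τ_Y:
  U = ∅: f^{-1}(U) = ∅ ∈ τ_X ✓.
  U = {x60}: f^{-1}(U) = ∅ ∈ τ_X ✓.
  U = {x61}: f^{-1}(U) = ∅ ∈ τ_X ✓.
  U = {x60, x61}: f^{-1}(U) = ∅ ∈ τ_X ✓.
  U = {x60, x62}: f^{-1}(U) = {γ, δ, ε, ζ} ∈ τ_X ✓.
  U = {x60, x61, x62}: f^{-1}(U) = {γ, δ, ε, ζ} ∈ τ_X ✓.
Every preimage lies in τ_X, so f IS continuous.


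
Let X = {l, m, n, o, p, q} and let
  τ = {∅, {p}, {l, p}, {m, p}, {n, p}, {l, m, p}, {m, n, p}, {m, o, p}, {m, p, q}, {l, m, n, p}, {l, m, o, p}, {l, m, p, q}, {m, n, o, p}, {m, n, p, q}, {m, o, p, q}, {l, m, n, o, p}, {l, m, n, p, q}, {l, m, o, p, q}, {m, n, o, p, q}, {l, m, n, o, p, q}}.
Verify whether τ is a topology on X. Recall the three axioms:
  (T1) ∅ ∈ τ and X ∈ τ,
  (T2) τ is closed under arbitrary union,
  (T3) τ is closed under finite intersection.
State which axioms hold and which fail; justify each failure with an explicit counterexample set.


τ is NOT a topology on X.

Axiom (T1): ∅ ∈ τ? Yes; X ∈ τ? Yes.
Axiom (T2/T3): check pairwise unions and intersections of members of τ.
Counterexample for (T2): {l, p} ∪ {n, p} = {l, n, p} ∉ τ. Therefore τ is NOT a topology.


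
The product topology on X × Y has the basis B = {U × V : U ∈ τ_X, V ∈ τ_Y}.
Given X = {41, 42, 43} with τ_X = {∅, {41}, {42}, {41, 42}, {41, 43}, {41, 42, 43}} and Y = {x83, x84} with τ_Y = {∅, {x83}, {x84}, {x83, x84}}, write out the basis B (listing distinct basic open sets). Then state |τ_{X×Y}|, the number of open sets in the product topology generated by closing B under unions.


Basis B = {∅ × ∅, {41} × {x83}, {41} × {x84}, {42} × {x83}, {42} × {x84}, {41} × {x83, x84}, {41, 42} × {x83}, {41, 43} × {x83}, {41, 42} × {x84}, {41, 43} × {x84}, {42} × {x83, x84}, {41, 42, 43} × {x83}, {41, 42, 43} × {x84}, {41, 42} × {x83, x84}, {41, 43} × {x83, x84}, {41, 42, 43} × {x83, x84}}; |τ_{X×Y}| = 36.

Enumerate products U × V with U ∈ τ_X, V ∈ τ_Y (deduplicated):
  ∅ × ∅ = {} (∅)
  {41} × {x83} = {(41,x83)}
  {41} × {x84} = {(41,x84)}
  {42} × {x83} = {(42,x83)}
  {42} × {x84} = {(42,x84)}
  {41} × {x83, x84} = {(41,x83), (41,x84)}
  {41, 42} × {x83} = {(41,x83), (42,x83)}
  {41, 43} × {x83} = {(41,x83), (43,x83)}
  {41, 42} × {x84} = {(41,x84), (42,x84)}
  {41, 43} × {x84} = {(41,x84), (43,x84)}
  {42} × {x83, x84} = {(42,x83), (42,x84)}
  {41, 42, 43} × {x83} = {(41,x83), (42,x83), (43,x83)}
  {41, 42, 43} × {x84} = {(41,x84), (42,x84), (43,x84)}
  {41, 42} × {x83, x84} = {(41,x83), (41,x84), (42,x83), (42,x84)}
  {41, 43} × {x83, x84} = {(41,x83), (41,x84), (43,x83), (43,x84)}
  {41, 42, 43} × {x83, x84} = {(41,x83), (41,x84), (42,x83), (42,x84), (43,x83), (43,x84)}
These 16 distinct sets form the basis B.
Close under arbitrary unions to get τ_{X×Y}; counting gives |τ_{X×Y}| = 36.


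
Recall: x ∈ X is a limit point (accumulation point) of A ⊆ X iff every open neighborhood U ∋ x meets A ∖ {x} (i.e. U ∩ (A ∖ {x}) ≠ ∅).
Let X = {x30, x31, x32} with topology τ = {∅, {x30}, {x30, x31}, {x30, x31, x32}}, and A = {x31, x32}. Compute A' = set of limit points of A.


A' = {x32}

For each x ∈ X, list the open sets U ∈ τ with x ∈ U, then check whether U ∩ (A ∖ {x}) ≠ ∅ for every such U.
  x = x30: open {x30} ∋ x has {x30} ∩ (A ∖ {x30}) = ∅, so x is NOT a limit point.
  x = x31: open {x30, x31} ∋ x has {x30, x31} ∩ (A ∖ {x31}) = ∅, so x is NOT a limit point.
  x = x32: opens ∋ x are {x30, x31, x32}; each meets A ∖ {x32}, so x IS a limit point.
Collecting: A' = {x32}.


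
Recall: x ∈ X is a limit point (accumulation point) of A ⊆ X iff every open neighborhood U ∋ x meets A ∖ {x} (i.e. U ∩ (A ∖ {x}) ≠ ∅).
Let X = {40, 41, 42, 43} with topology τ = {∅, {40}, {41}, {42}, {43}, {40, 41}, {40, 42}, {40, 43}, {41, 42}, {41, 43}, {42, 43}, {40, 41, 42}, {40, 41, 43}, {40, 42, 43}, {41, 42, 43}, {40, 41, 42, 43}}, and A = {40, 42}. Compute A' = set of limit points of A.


A' = ∅

For each x ∈ X, list the open sets U ∈ τ with x ∈ U, then check whether U ∩ (A ∖ {x}) ≠ ∅ for every such U.
  x = 40: open {40} ∋ x has {40} ∩ (A ∖ {40}) = ∅, so x is NOT a limit point.
  x = 41: open {41} ∋ x has {41} ∩ (A ∖ {41}) = ∅, so x is NOT a limit point.
  x = 42: open {42} ∋ x has {42} ∩ (A ∖ {42}) = ∅, so x is NOT a limit point.
  x = 43: open {43} ∋ x has {43} ∩ (A ∖ {43}) = ∅, so x is NOT a limit point.
Collecting: A' = ∅.


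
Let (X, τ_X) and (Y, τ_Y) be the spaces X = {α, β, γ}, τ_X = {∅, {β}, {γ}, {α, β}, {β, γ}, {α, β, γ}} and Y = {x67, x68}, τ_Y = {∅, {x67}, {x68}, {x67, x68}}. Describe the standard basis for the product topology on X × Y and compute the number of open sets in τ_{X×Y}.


Basis B = {∅ × ∅, {β} × {x67}, {β} × {x68}, {γ} × {x67}, {γ} × {x68}, {α, β} × {x67}, {α, β} × {x68}, {β} × {x67, x68}, {β, γ} × {x67}, {β, γ} × {x68}, {γ} × {x67, x68}, {α, β, γ} × {x67}, {α, β, γ} × {x68}, {α, β} × {x67, x68}, {β, γ} × {x67, x68}, {α, β, γ} × {x67, x68}}; |τ_{X×Y}| = 36.

Enumerate products U × V with U ∈ τ_X, V ∈ τ_Y (deduplicated):
  ∅ × ∅ = {} (∅)
  {β} × {x67} = {(β,x67)}
  {β} × {x68} = {(β,x68)}
  {γ} × {x67} = {(γ,x67)}
  {γ} × {x68} = {(γ,x68)}
  {α, β} × {x67} = {(α,x67), (β,x67)}
  {α, β} × {x68} = {(α,x68), (β,x68)}
  {β} × {x67, x68} = {(β,x67), (β,x68)}
  {β, γ} × {x67} = {(β,x67), (γ,x67)}
  {β, γ} × {x68} = {(β,x68), (γ,x68)}
  {γ} × {x67, x68} = {(γ,x67), (γ,x68)}
  {α, β, γ} × {x67} = {(α,x67), (β,x67), (γ,x67)}
  {α, β, γ} × {x68} = {(α,x68), (β,x68), (γ,x68)}
  {α, β} × {x67, x68} = {(α,x67), (α,x68), (β,x67), (β,x68)}
  {β, γ} × {x67, x68} = {(β,x67), (β,x68), (γ,x67), (γ,x68)}
  {α, β, γ} × {x67, x68} = {(α,x67), (α,x68), (β,x67), (β,x68), (γ,x67), (γ,x68)}
These 16 distinct sets form the basis B.
Close under arbitrary unions to get τ_{X×Y}; counting gives |τ_{X×Y}| = 36.


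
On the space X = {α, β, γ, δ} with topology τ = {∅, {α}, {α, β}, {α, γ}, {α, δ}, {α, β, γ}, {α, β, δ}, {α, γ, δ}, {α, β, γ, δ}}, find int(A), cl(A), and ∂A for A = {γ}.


int(A) = ∅, cl(A) = {γ}, ∂A = {γ}.

Closed sets in (X, τ) are complements of opens:
  closed(X, τ) = {∅, {β}, {γ}, {δ}, {β, γ}, {β, δ}, {γ, δ}, {β, γ, δ}, {α, β, γ, δ}}.
int(A) = ⋃ {U ∈ τ : U ⊆ A}. Opens contained in A: ∅.
Taking the union of these: int(A) = ∅.
cl(A) = ⋂ {C closed : A ⊆ C}. Closed sets containing A: {γ}, {β, γ}, {γ, δ}, {β, γ, δ}, {α, β, γ, δ}.
Intersecting these: cl(A) = {γ}.
∂A = cl(A) ∖ int(A) = {γ} ∖ ∅ = {γ}.


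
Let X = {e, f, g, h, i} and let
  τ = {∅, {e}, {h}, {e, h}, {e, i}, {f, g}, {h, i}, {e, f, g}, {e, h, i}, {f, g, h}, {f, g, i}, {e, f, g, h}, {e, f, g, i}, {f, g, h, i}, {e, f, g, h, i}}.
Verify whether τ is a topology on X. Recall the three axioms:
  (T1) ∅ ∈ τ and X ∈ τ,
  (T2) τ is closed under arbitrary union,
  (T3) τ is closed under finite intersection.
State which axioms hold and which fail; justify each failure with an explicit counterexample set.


τ is NOT a topology on X.

Axiom (T1): ∅ ∈ τ? Yes; X ∈ τ? Yes.
Axiom (T2/T3): check pairwise unions and intersections of members of τ.
Counterexample for (T3): {e, i} ∩ {h, i} = {i} ∉ τ. Therefore τ is NOT a topology.


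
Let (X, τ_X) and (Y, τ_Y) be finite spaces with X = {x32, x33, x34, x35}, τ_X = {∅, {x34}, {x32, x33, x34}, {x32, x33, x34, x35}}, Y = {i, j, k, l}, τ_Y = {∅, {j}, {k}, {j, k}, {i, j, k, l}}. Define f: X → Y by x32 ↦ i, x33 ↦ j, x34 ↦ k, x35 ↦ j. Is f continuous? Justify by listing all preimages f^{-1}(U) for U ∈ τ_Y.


f is NOT continuous.

Compute f^{-1}(U) for each U ∈ τ_Y:
  U = ∅: f^{-1}(U) = ∅ ∈ τ_X ✓.
  U = {j}: f^{-1}(U) = {x33, x35} ∉ τ_X ✗.
  U = {k}: f^{-1}(U) = {x34} ∈ τ_X ✓.
  U = {j, k}: f^{-1}(U) = {x33, x34, x35} ∉ τ_X ✗.
  U = {i, j, k, l}: f^{-1}(U) = {x32, x33, x34, x35} ∈ τ_X ✓.
Found U = {j} with f^{-1}(U) = {x33, x35} not in τ_X. Therefore f is NOT continuous.


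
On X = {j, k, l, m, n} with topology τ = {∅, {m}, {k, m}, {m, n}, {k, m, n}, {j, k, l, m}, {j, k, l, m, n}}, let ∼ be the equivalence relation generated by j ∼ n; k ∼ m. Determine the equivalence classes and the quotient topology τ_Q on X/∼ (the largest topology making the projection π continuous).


X/∼ = {[j=n], [k=m], [l]}; |τ_Q| = 3.

Equivalence classes: [j=n], [k=m], [l].
Quotient map π: X → X/∼ sends j ↦ [j=n], k ↦ [k=m], l ↦ [l], m ↦ [k=m], n ↦ [j=n].
For each subset V ⊆ X/∼, compute π^{-1}(V) ⊆ X and check whether π^{-1}(V) ∈ τ. V is open in τ_Q iff π^{-1}(V) ∈ τ.
  V = {}: π^{-1}(V) = ∅ ∈ τ ✓.
  V = {[j=n]}: π^{-1}(V) = {j, n} ∉ τ ✗.
  V = {[k=m]}: π^{-1}(V) = {k, m} ∈ τ ✓.
  V = {[j=n], [k=m]}: π^{-1}(V) = {j, k, m, n} ∉ τ ✗.
  V = {[l]}: π^{-1}(V) = {l} ∉ τ ✗.
  V = {[j=n], [l]}: π^{-1}(V) = {j, l, n} ∉ τ ✗.
  V = {[k=m], [l]}: π^{-1}(V) = {k, l, m} ∉ τ ✗.
  V = {[j=n], [k=m], [l]}: π^{-1}(V) = {j, k, l, m, n} ∈ τ ✓.
Open sets in the quotient: τ_Q = {{}, {[k=m]}, {[j=n], [k=m], [l]}} (3 elements).


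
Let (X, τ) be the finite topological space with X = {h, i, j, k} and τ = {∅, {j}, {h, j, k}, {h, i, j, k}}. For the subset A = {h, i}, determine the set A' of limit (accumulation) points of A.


A' = {i, k}

For each x ∈ X, list the open sets U ∈ τ with x ∈ U, then check whether U ∩ (A ∖ {x}) ≠ ∅ for every such U.
  x = h: open {h, j, k} ∋ x has {h, j, k} ∩ (A ∖ {h}) = ∅, so x is NOT a limit point.
  x = i: opens ∋ x are {h, i, j, k}; each meets A ∖ {i}, so x IS a limit point.
  x = j: open {j} ∋ x has {j} ∩ (A ∖ {j}) = ∅, so x is NOT a limit point.
  x = k: opens ∋ x are {h, j, k}, {h, i, j, k}; each meets A ∖ {k}, so x IS a limit point.
Collecting: A' = {i, k}.


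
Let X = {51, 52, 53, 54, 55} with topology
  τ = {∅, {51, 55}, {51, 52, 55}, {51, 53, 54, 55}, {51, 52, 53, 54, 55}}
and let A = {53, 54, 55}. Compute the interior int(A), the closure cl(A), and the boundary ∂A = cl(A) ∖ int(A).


int(A) = ∅, cl(A) = {51, 52, 53, 54, 55}, ∂A = {51, 52, 53, 54, 55}.

Closed sets in (X, τ) are complements of opens:
  closed(X, τ) = {∅, {52}, {53, 54}, {52, 53, 54}, {51, 52, 53, 54, 55}}.
int(A) = ⋃ {U ∈ τ : U ⊆ A}. Opens contained in A: ∅.
Taking the union of these: int(A) = ∅.
cl(A) = ⋂ {C closed : A ⊆ C}. Closed sets containing A: {51, 52, 53, 54, 55}.
Intersecting these: cl(A) = {51, 52, 53, 54, 55}.
∂A = cl(A) ∖ int(A) = {51, 52, 53, 54, 55} ∖ ∅ = {51, 52, 53, 54, 55}.


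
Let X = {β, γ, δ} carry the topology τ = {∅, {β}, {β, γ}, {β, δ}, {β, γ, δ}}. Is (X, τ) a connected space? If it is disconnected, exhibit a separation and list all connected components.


(X, τ) is connected.

Find clopen sets (U ∈ τ with X ∖ U ∈ τ):
  U = ∅, X ∖ U = {β, γ, δ} — both open, so U is clopen.
  U = {β, γ, δ}, X ∖ U = ∅ — both open, so U is clopen.
Only trivial clopens (∅ and X) exist, so (X, τ) is connected.
Compute connected components by grouping points that agree on all clopens:
  component: {β, γ, δ}
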